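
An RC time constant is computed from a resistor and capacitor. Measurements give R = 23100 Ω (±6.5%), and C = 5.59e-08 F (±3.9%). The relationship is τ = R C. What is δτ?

Each factor contributes (exponent × relative error)² to (δτ/τ)²:
  (1·δR/R)² = (1×0.0650)² = 0.00423;  (1·δC/C)² = (1×0.0390)² = 0.00152
δτ/τ = √(0.00575) = 0.0758
τ = 0.00129 s, so δτ = 0.0758 × 0.00129 = 9.79e-05 s.

9.79e-05 s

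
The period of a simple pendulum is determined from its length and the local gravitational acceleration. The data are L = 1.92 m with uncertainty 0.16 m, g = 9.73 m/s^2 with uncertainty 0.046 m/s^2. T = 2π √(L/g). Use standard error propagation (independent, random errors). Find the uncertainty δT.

Since T is a product/quotient, work with relative uncertainties:
  (½·δL/L)² = (0.5×0.0833)² = 0.00174;  (−½·δg/g)² = (-0.5×0.00473)² = 5.59e-06
δT/T = √(0.00174) = 0.0417
T = 2.79 s, so δT = 0.0417 × 2.79 = 0.116 s.

0.116 s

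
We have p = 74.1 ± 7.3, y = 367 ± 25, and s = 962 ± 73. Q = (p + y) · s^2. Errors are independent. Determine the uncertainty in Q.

Let u = p + y = 441. δu = √(δp² + δy²) = √(53.3 + 625) = 26.0, so δu/u = 0.0590.
Q is then a monomial in u, s:
δQ/Q = √((δu/u)² + (2·δs/s)²) = √(0.00349 + 0.0230) = 0.163
Q = 4.08e+08, so δQ = 0.163 × 4.08e+08 = 6.65e+07.

6.65e+07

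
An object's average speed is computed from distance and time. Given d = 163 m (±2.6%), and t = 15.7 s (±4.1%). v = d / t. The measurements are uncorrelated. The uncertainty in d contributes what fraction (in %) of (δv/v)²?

28.7%

(δv/v)² = (1·δd/d)² + (-1·δt/t)²
  d term: (1×0.0260)² = 0.000676
  t term: (-1×0.0410)² = 0.00168
Total = 0.00236. Share from d = 0.000676/0.00236 = 0.287.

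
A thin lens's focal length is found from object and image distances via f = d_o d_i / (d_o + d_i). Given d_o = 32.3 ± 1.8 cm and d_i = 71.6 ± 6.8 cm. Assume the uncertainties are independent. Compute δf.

∂f/∂d_o = (d_i/(d_o+d_i))² = 0.475;  ∂f/∂d_i = (d_o/(d_o+d_i))² = 0.0966
δf = √((∂f/∂d_o · δd_o)² + (∂f/∂d_i · δd_i)²) = √(0.731 + 0.432) = 1.08 cm

1.08 cm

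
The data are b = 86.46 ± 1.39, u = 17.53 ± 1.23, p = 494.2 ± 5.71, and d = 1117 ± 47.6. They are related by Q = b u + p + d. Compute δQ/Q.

Let w = b·u = 1516. δw/w = √((1·δb/b)² + (1·δu/u)²) = √(0.000258 + 0.00492) = 0.0720, so δw = 109.
Q = w + p + d: δQ = √(δw² + δp² + δd²) = √(11900 + 32.6 + 2270) = 119
Q = 3127, so δQ/Q = 119/3127 = 0.0381.

0.0381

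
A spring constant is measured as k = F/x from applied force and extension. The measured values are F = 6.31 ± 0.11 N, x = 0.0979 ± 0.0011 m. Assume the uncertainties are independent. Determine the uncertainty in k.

Relative error in a monomial: (δk/k)² = Σ (nᵢ · δxᵢ/xᵢ)².
  (1·δF/F)² = (1×0.0174)² = 0.000304;  (-1·δx/x)² = (-1×0.0112)² = 0.000126
δk/k = √(0.000430) = 0.0207
k = 64.5 N/m, so δk = 0.0207 × 64.5 = 1.34 N/m.

1.34 N/m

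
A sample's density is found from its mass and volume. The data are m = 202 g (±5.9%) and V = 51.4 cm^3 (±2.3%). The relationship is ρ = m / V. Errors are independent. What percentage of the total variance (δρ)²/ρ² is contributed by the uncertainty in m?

(δρ/ρ)² = (1·δm/m)² + (-1·δV/V)²
  m term: (1×0.0590)² = 0.00348
  V term: (-1×0.0230)² = 0.000529
Total = 0.00401. Share from m = 0.00348/0.00401 = 0.868.

86.8%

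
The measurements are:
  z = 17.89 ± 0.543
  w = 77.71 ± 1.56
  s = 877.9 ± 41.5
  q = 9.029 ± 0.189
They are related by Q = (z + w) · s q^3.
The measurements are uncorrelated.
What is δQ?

Let u = z + w = 95.60. δu = √(δz² + δw²) = √(0.295 + 2.43) = 1.65, so δu/u = 0.0173.
Q is then a monomial in u, s, q:
δQ/Q = √((δu/u)² + (1·δs/s)² + (3·δq/q)²) = √(0.000299 + 0.00223 + 0.00394) = 0.0805
Q = 6.178e+07, so δQ = 0.0805 × 6.178e+07 = 4.97e+06.

4.97e+06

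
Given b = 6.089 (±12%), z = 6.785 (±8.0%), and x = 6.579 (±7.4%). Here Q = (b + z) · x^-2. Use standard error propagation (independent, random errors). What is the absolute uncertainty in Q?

0.0488

Let u = b + z = 12.87. δu = √(δb² + δz²) = √(0.534 + 0.295) = 0.910, so δu/u = 0.0707.
Q is then a monomial in u, x:
δQ/Q = √((δu/u)² + (-2·δx/x)²) = √(0.00500 + 0.0219) = 0.164
Q = 0.2974, so δQ = 0.164 × 0.2974 = 0.0488.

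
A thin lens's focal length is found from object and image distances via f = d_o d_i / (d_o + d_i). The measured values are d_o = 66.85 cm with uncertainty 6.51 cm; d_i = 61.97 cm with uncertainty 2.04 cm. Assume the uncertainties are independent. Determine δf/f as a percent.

∂f/∂d_o = (d_i/(d_o+d_i))² = 0.231;  ∂f/∂d_i = (d_o/(d_o+d_i))² = 0.269
δf = √((∂f/∂d_o · δd_o)² + (∂f/∂d_i · δd_i)²) = √(2.27 + 0.302) = 1.60 cm
f = 32.16 cm, so δf/f = 1.60/32.16 = 0.0499.

4.99%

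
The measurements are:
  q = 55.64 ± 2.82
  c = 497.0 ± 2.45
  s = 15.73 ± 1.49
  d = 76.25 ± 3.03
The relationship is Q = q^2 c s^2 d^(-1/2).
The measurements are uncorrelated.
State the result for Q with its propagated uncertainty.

Each factor contributes (exponent × relative error)² to (δQ/Q)²:
  (2·δq/q)² = (2×0.0507)² = 0.0103;  (1·δc/c)² = (1×0.00493)² = 2.43e-05;  (2·δs/s)² = (2×0.0947)² = 0.0359;  (−½·δd/d)² = (-0.5×0.0397)² = 0.000395
δQ/Q = √(0.0466) = 0.216
Q = 4.36e+07, so δQ = 0.216 × 4.36e+07 = 9.41e+06.

(4.360 ± 0.941) × 10^7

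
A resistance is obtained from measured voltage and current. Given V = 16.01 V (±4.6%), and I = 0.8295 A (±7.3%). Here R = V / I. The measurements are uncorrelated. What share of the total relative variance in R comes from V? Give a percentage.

28.4%

(δR/R)² = (1·δV/V)² + (-1·δI/I)²
  V term: (1×0.0460)² = 0.00212
  I term: (-1×0.0730)² = 0.00533
Total = 0.00744. Share from V = 0.00212/0.00744 = 0.284.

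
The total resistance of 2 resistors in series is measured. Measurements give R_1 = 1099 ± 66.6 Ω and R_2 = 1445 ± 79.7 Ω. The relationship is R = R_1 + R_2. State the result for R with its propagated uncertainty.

2544 ± 104 Ω

Absolute uncertainties add in quadrature for a linear combination:
  (δR_1)² = 4440;  (δR_2)² = 6350
δR = √(10800) = 104 Ω
R = 2544 Ω.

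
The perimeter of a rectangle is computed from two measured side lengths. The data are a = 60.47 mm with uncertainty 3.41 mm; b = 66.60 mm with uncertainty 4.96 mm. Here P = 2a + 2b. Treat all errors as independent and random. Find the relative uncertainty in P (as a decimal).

0.0474

Each term contributes (cᵢ δxᵢ)² to (δP)²:
  (2·δa)² = 46.5;  (2·δb)² = 98.4
δP = √(145) = 12.0 mm
P = 254.1 mm, so δP/P = 12.0/254.1 = 0.0474.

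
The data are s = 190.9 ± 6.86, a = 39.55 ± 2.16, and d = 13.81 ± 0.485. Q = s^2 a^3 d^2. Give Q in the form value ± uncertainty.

(4.300 ± 0.826) × 10^11

Products/powers → add relative errors in quadrature, weighted by exponent:
  (2·δs/s)² = (2×0.0359)² = 0.00517;  (3·δa/a)² = (3×0.0546)² = 0.0268;  (2·δd/d)² = (2×0.0351)² = 0.00493
δQ/Q = √(0.0369) = 0.192
Q = 4.3e+11, so δQ = 0.192 × 4.3e+11 = 8.26e+10.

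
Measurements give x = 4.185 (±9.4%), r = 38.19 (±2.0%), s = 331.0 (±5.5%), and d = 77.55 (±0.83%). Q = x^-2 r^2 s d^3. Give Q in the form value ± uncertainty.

(1.286 ± 0.259) × 10^10

Relative error in a monomial: (δQ/Q)² = Σ (nᵢ · δxᵢ/xᵢ)².
  (-2·δx/x)² = (-2×0.0940)² = 0.0353;  (2·δr/r)² = (2×0.0200)² = 0.00160;  (1·δs/s)² = (1×0.0550)² = 0.00303;  (3·δd/d)² = (3×0.00830)² = 0.000620
δQ/Q = √(0.0406) = 0.201
Q = 1.286e+10, so δQ = 0.201 × 1.286e+10 = 2.59e+09.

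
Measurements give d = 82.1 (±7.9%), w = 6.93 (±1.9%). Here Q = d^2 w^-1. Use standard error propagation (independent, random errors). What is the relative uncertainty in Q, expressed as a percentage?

15.9%

Q is a product of powers, so relative uncertainties combine in quadrature:
  (2·δd/d)² = (2×0.0790)² = 0.0250;  (-1·δw/w)² = (-1×0.0190)² = 0.000361
δQ/Q = √(0.0253) = 0.159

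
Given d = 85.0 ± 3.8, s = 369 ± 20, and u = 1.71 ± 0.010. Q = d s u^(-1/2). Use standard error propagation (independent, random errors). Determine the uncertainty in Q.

Relative error in a monomial: (δQ/Q)² = Σ (nᵢ · δxᵢ/xᵢ)².
  (1·δd/d)² = (1×0.0447)² = 0.00200;  (1·δs/s)² = (1×0.0542)² = 0.00294;  (−½·δu/u)² = (-0.5×0.00585)² = 8.55e-06
δQ/Q = √(0.00494) = 0.0703
Q = 24000, so δQ = 0.0703 × 24000 = 1690.

1690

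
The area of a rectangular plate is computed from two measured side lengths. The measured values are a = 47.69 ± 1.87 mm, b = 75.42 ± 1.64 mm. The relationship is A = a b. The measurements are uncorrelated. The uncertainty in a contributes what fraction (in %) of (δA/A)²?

(δA/A)² = (1·δa/a)² + (1·δb/b)²
  a term: (1×0.0392)² = 0.00154
  b term: (1×0.0217)² = 0.000473
Total = 0.00201. Share from a = 0.00154/0.00201 = 0.765.

76.5%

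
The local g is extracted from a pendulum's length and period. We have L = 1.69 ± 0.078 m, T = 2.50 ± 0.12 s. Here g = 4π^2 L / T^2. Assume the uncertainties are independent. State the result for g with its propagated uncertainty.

Relative error in a monomial: (δg/g)² = Σ (nᵢ · δxᵢ/xᵢ)².
  (1·δL/L)² = (1×0.0462)² = 0.00213;  (-2·δT/T)² = (-2×0.0480)² = 0.00922
δg/g = √(0.0113) = 0.107
g = 10.7 m/s^2, so δg = 0.107 × 10.7 = 1.14 m/s^2.

10.7 ± 1.14 m/s^2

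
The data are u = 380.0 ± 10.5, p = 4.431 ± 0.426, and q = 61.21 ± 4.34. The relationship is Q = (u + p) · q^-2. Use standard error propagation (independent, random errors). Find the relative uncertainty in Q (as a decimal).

Let w = u + p = 384.4. δw = √(δu² + δp²) = √(110 + 0.181) = 10.5, so δw/w = 0.0273.
Q is then a monomial in w, q:
δQ/Q = √((δw/w)² + (-2·δq/q)²) = √(0.000747 + 0.0201) = 0.144

0.144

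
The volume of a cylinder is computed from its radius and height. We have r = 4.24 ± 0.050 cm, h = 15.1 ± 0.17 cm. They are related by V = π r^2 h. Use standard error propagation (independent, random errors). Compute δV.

22.3 cm^3

Each factor contributes (exponent × relative error)² to (δV/V)²:
  (2·δr/r)² = (2×0.0118)² = 0.000556;  (1·δh/h)² = (1×0.0113)² = 0.000127
δV/V = √(0.000683) = 0.0261
V = 853 cm^3, so δV = 0.0261 × 853 = 22.3 cm^3.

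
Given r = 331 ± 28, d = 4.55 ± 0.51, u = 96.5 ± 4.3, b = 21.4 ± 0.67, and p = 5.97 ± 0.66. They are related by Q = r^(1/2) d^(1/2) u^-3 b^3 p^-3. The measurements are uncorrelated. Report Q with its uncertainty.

0.00199 ± 0.000749

For a monomial Q ∝ r^(1/2), d^(1/2), u^-3, b^3, p^-3, fractional errors add in quadrature:
  (½·δr/r)² = (0.5×0.0846)² = 0.00179;  (½·δd/d)² = (0.5×0.112)² = 0.00314;  (-3·δu/u)² = (-3×0.0446)² = 0.0179;  (3·δb/b)² = (3×0.0313)² = 0.00882;  (-3·δp/p)² = (-3×0.111)² = 0.110
δQ/Q = √(0.142) = 0.376
Q = 0.00199, so δQ = 0.376 × 0.00199 = 0.000749.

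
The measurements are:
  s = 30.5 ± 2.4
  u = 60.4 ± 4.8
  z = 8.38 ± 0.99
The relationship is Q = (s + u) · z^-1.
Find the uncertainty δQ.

1.43

Let w = s + u = 90.9. δw = √(δs² + δu²) = √(5.76 + 23.0) = 5.37, so δw/w = 0.0590.
Q is then a monomial in w, z:
δQ/Q = √((δw/w)² + (-1·δz/z)²) = √(0.00349 + 0.0140) = 0.132
Q = 10.8, so δQ = 0.132 × 10.8 = 1.43.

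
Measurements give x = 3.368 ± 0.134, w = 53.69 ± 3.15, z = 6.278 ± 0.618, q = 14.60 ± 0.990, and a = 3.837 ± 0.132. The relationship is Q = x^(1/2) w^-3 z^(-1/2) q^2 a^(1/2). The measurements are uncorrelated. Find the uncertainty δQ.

0.000453

Q is a product of powers, so relative uncertainties combine in quadrature:
  (½·δx/x)² = (0.5×0.0398)² = 0.000396;  (-3·δw/w)² = (-3×0.0587)² = 0.0310;  (−½·δz/z)² = (-0.5×0.0984)² = 0.00242;  (2·δq/q)² = (2×0.0678)² = 0.0184;  (½·δa/a)² = (0.5×0.0344)² = 0.000296
δQ/Q = √(0.0525) = 0.229
Q = 0.001976, so δQ = 0.229 × 0.001976 = 0.000453.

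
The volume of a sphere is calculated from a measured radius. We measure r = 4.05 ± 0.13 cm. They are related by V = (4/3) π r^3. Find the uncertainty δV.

Each factor contributes (exponent × relative error)² to (δV/V)²:
  (3·δr/r)² = (3×0.0321)² = 0.00927
δV/V = √(0.00927) = 0.0963
V = 278 cm^3, so δV = 0.0963 × 278 = 26.8 cm^3.

26.8 cm^3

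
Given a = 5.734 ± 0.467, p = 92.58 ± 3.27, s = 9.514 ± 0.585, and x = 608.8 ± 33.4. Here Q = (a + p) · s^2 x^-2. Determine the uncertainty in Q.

0.00404

Let u = a + p = 98.31. δu = √(δa² + δp²) = √(0.218 + 10.7) = 3.30, so δu/u = 0.0336.
Q is then a monomial in u, s, x:
δQ/Q = √((δu/u)² + (2·δs/s)² + (-2·δx/x)²) = √(0.00113 + 0.0151 + 0.0120) = 0.168
Q = 0.02401, so δQ = 0.168 × 0.02401 = 0.00404.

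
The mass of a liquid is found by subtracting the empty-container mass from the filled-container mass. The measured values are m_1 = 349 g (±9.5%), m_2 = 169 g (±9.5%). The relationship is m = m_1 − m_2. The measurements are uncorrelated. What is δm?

36.8 g

For a sum/difference, combine absolute errors in quadrature:
  (δm_1)² = 1100;  (δm_2)² = 258
δm = √(1360) = 36.8 g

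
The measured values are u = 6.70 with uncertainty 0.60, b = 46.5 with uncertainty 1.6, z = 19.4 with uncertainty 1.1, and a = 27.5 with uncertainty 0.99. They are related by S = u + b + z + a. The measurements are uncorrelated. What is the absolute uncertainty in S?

2.26

S is a linear combination, so absolute uncertainties add in quadrature:
  (δu)² = 0.360;  (δb)² = 2.56;  (δz)² = 1.21;  (δa)² = 0.980
δS = √(5.11) = 2.26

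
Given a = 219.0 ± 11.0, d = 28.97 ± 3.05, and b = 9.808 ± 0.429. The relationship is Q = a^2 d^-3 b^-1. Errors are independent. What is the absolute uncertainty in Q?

Relative error in a monomial: (δQ/Q)² = Σ (nᵢ · δxᵢ/xᵢ)².
  (2·δa/a)² = (2×0.0502)² = 0.0101;  (-3·δd/d)² = (-3×0.105)² = 0.0998;  (-1·δb/b)² = (-1×0.0437)² = 0.00191
δQ/Q = √(0.112) = 0.334
Q = 0.2011, so δQ = 0.334 × 0.2011 = 0.0672.

0.0672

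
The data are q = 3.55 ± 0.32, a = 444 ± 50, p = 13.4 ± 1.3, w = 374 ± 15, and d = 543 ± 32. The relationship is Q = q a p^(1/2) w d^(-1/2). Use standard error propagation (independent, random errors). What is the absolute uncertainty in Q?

Each factor contributes (exponent × relative error)² to (δQ/Q)²:
  (1·δq/q)² = (1×0.0901)² = 0.00813;  (1·δa/a)² = (1×0.113)² = 0.0127;  (½·δp/p)² = (0.5×0.0970)² = 0.00235;  (1·δw/w)² = (1×0.0401)² = 0.00161;  (−½·δd/d)² = (-0.5×0.0589)² = 0.000868
δQ/Q = √(0.0256) = 0.160
Q = 92600, so δQ = 0.160 × 92600 = 14800.

14800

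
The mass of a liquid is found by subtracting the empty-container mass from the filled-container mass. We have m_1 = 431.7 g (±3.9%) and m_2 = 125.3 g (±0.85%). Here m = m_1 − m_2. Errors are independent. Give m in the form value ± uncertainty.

Absolute uncertainties add in quadrature for a linear combination:
  (δm_1)² = 283;  (δm_2)² = 1.13
δm = √(285) = 16.9 g
m = 306.4 g.

306.4 ± 16.9 g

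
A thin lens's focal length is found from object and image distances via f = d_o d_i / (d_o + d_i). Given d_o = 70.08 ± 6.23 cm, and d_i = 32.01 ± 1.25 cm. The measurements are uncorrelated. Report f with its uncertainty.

21.97 ± 0.850 cm

∂f/∂d_o = (d_i/(d_o+d_i))² = 0.0983;  ∂f/∂d_i = (d_o/(d_o+d_i))² = 0.471
δf = √((∂f/∂d_o · δd_o)² + (∂f/∂d_i · δd_i)²) = √(0.375 + 0.347) = 0.850 cm
f = 21.97 cm.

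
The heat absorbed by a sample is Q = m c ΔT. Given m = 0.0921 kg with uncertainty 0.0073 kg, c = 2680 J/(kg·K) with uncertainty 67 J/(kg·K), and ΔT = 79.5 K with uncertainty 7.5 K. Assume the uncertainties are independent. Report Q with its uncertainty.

Each factor contributes (exponent × relative error)² to (δQ/Q)²:
  (1·δm/m)² = (1×0.0793)² = 0.00628;  (1·δc/c)² = (1×0.0250)² = 0.000625;  (1·δΔT/ΔT)² = (1×0.0943)² = 0.00890
δQ/Q = √(0.0158) = 0.126
Q = 19600 J, so δQ = 0.126 × 19600 = 2470 J.

19600 ± 2470 J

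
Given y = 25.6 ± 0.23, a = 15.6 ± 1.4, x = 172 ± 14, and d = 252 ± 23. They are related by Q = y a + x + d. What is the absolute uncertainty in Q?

45.0

Let p = y·a = 399. δp/p = √((1·δy/y)² + (1·δa/a)²) = √(8.07e-05 + 0.00805) = 0.0902, so δp = 36.0.
Q = p + x + d: δQ = √(δp² + δx² + δd²) = √(1300 + 196 + 529) = 45.0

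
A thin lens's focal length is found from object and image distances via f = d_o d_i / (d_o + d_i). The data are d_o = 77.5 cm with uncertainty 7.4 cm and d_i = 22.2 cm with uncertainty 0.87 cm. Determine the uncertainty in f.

∂f/∂d_o = (d_i/(d_o+d_i))² = 0.0496;  ∂f/∂d_i = (d_o/(d_o+d_i))² = 0.604
δf = √((∂f/∂d_o · δd_o)² + (∂f/∂d_i · δd_i)²) = √(0.135 + 0.276) = 0.641 cm

0.641 cm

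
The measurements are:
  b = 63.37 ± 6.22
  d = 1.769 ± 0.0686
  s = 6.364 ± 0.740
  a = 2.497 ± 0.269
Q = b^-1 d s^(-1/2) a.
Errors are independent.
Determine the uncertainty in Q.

Each factor contributes (exponent × relative error)² to (δQ/Q)²:
  (-1·δb/b)² = (-1×0.0982)² = 0.00963;  (1·δd/d)² = (1×0.0388)² = 0.00150;  (−½·δs/s)² = (-0.5×0.116)² = 0.00338;  (1·δa/a)² = (1×0.108)² = 0.0116
δQ/Q = √(0.0261) = 0.162
Q = 0.02763, so δQ = 0.162 × 0.02763 = 0.00447.

0.00447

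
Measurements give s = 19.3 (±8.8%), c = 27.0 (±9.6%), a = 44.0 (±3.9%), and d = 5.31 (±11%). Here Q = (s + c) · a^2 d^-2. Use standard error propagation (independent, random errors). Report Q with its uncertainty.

3180 ± 772

Let u = s + c = 46.3. δu = √(δs² + δc²) = √(2.88 + 6.72) = 3.10, so δu/u = 0.0669.
Q is then a monomial in u, a, d:
δQ/Q = √((δu/u)² + (2·δa/a)² + (-2·δd/d)²) = √(0.00448 + 0.00608 + 0.0484) = 0.243
Q = 3180, so δQ = 0.243 × 3180 = 772.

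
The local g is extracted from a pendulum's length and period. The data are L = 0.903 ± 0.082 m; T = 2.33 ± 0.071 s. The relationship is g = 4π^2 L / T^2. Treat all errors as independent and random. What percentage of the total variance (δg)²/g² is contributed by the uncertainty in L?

68.9%

(δg/g)² = (1·δL/L)² + (-2·δT/T)²
  L term: (1×0.0908)² = 0.00825
  T term: (-2×0.0305)² = 0.00371
Total = 0.0120. Share from L = 0.00825/0.0120 = 0.689.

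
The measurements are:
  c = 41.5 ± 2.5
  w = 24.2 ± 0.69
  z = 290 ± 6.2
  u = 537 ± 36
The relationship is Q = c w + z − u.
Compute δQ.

Let p = c·w = 1000. δp/p = √((1·δc/c)² + (1·δw/w)²) = √(0.00363 + 0.000813) = 0.0666, so δp = 66.9.
Q = p + z − u: δQ = √(δp² + δz² + δu²) = √(4480 + 38.4 + 1300) = 76.3

76.3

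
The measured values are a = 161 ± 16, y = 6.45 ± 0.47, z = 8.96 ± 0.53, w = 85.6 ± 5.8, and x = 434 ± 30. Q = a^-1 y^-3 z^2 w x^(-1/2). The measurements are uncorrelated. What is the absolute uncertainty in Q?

0.00212

Since Q is a product/quotient, work with relative uncertainties:
  (-1·δa/a)² = (-1×0.0994)² = 0.00988;  (-3·δy/y)² = (-3×0.0729)² = 0.0478;  (2·δz/z)² = (2×0.0592)² = 0.0140;  (1·δw/w)² = (1×0.0678)² = 0.00459;  (−½·δx/x)² = (-0.5×0.0691)² = 0.00119
δQ/Q = √(0.0774) = 0.278
Q = 0.00764, so δQ = 0.278 × 0.00764 = 0.00212.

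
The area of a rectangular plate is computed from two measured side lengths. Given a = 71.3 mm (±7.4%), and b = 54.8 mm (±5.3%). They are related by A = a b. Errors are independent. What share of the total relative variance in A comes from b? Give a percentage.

33.9%

(δA/A)² = (1·δa/a)² + (1·δb/b)²
  a term: (1×0.0740)² = 0.00548
  b term: (1×0.0530)² = 0.00281
Total = 0.00829. Share from b = 0.00281/0.00829 = 0.339.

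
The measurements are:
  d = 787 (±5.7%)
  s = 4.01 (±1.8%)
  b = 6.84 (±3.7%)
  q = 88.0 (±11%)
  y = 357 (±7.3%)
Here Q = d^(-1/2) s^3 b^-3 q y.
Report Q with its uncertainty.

226 ± 41.3

Products/powers → add relative errors in quadrature, weighted by exponent:
  (−½·δd/d)² = (-0.5×0.0570)² = 0.000812;  (3·δs/s)² = (3×0.0180)² = 0.00292;  (-3·δb/b)² = (-3×0.0370)² = 0.0123;  (1·δq/q)² = (1×0.110)² = 0.0121;  (1·δy/y)² = (1×0.0730)² = 0.00533
δQ/Q = √(0.0335) = 0.183
Q = 226, so δQ = 0.183 × 226 = 41.3.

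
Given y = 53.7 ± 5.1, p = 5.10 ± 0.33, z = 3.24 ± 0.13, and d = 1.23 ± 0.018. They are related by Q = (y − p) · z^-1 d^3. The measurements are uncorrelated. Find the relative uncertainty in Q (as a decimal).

Let u = y − p = 48.6. δu = √(δy² + δp²) = √(26.0 + 0.109) = 5.11, so δu/u = 0.105.
Q is then a monomial in u, z, d:
δQ/Q = √((δu/u)² + (-1·δz/z)² + (3·δd/d)²) = √(0.0111 + 0.00161 + 0.00193) = 0.121

0.121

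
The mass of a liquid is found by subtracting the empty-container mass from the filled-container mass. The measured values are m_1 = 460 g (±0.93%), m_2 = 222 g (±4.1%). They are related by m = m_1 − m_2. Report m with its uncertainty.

238 ± 10.1 g

Each term contributes (cᵢ δxᵢ)² to (δm)²:
  (δm_1)² = 18.3;  (δm_2)² = 82.8
δm = √(101) = 10.1 g
m = 238 g.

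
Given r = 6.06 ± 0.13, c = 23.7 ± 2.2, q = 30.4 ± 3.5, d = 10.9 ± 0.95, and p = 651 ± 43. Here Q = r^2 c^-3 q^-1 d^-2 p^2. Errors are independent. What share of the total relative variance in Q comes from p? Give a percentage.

(δQ/Q)² = (2·δr/r)² + (-3·δc/c)² + (-1·δq/q)² + (-2·δd/d)² + (2·δp/p)²
  r term: (2×0.0215)² = 0.00184
  c term: (-3×0.0928)² = 0.0776
  q term: (-1×0.115)² = 0.0133
  d term: (-2×0.0872)² = 0.0304
  p term: (2×0.0661)² = 0.0175
Total = 0.140. Share from p = 0.0175/0.140 = 0.124.

12.4%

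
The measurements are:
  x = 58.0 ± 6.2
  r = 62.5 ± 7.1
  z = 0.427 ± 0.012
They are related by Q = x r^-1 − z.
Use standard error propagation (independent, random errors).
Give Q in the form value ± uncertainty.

0.501 ± 0.145

Let p = x·r^-1 = 0.928. δp/p = √((1·δx/x)² + (-1·δr/r)²) = √(0.0114 + 0.0129) = 0.156, so δp = 0.145.
Q = p − z: δQ = √(δp² + δz²) = √(0.0210 + 0.000144) = 0.145
Q = 0.501.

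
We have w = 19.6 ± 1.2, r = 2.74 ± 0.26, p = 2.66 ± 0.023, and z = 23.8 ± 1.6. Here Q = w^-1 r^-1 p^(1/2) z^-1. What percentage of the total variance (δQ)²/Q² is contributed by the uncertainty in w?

(δQ/Q)² = (-1·δw/w)² + (-1·δr/r)² + (½·δp/p)² + (-1·δz/z)²
  w term: (-1×0.0612)² = 0.00375
  r term: (-1×0.0949)² = 0.00900
  p term: (0.5×0.00865)² = 1.87e-05
  z term: (-1×0.0672)² = 0.00452
Total = 0.0173. Share from w = 0.00375/0.0173 = 0.217.

21.7%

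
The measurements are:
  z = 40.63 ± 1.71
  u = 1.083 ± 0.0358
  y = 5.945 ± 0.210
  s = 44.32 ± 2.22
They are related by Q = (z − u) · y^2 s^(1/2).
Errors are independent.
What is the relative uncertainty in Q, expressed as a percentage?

8.65%

Let w = z − u = 39.55. δw = √(δz² + δu²) = √(2.92 + 0.00128) = 1.71, so δw/w = 0.0432.
Q is then a monomial in w, y, s:
δQ/Q = √((δw/w)² + (2·δy/y)² + (½·δs/s)²) = √(0.00187 + 0.00499 + 0.000627) = 0.0865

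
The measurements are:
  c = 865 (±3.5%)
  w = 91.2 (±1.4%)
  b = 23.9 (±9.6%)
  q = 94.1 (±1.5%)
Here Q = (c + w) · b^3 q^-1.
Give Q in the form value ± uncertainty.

(1.39 ± 0.402) × 10^5

Let u = c + w = 956. δu = √(δc² + δw²) = √(917 + 1.63) = 30.3, so δu/u = 0.0317.
Q is then a monomial in u, b, q:
δQ/Q = √((δu/u)² + (3·δb/b)² + (-1·δq/q)²) = √(0.00100 + 0.0829 + 0.000225) = 0.290
Q = 1.39e+05, so δQ = 0.290 × 1.39e+05 = 40200.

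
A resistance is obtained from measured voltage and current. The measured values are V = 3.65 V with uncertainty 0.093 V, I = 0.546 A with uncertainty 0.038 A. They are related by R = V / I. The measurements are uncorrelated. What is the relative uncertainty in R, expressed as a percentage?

Products/powers → add relative errors in quadrature, weighted by exponent:
  (1·δV/V)² = (1×0.0255)² = 0.000649;  (-1·δI/I)² = (-1×0.0696)² = 0.00484
δR/R = √(0.00549) = 0.0741

7.41%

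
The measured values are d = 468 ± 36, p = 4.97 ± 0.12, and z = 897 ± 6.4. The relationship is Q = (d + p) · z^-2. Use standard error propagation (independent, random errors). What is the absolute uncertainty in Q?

4.55e-05

Let u = d + p = 473. δu = √(δd² + δp²) = √(1300 + 0.0144) = 36.0, so δu/u = 0.0761.
Q is then a monomial in u, z:
δQ/Q = √((δu/u)² + (-2·δz/z)²) = √(0.00579 + 0.000204) = 0.0774
Q = 0.000588, so δQ = 0.0774 × 0.000588 = 4.55e-05.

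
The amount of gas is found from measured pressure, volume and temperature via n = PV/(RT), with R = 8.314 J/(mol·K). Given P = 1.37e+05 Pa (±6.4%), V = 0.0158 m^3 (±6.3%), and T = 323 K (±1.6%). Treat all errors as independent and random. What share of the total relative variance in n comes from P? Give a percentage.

49.2%

(δn/n)² = (1·δP/P)² + (1·δV/V)² + (-1·δT/T)²
  P term: (1×0.0640)² = 0.00410
  V term: (1×0.0630)² = 0.00397
  T term: (-1×0.0160)² = 0.000256
Total = 0.00832. Share from P = 0.00410/0.00832 = 0.492.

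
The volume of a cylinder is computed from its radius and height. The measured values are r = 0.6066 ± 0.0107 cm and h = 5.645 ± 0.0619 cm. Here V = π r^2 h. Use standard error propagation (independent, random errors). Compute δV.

0.241 cm^3

Products/powers → add relative errors in quadrature, weighted by exponent:
  (2·δr/r)² = (2×0.0176)² = 0.00124;  (1·δh/h)² = (1×0.0110)² = 0.000120
δV/V = √(0.00136) = 0.0369
V = 6.526 cm^3, so δV = 0.0369 × 6.526 = 0.241 cm^3.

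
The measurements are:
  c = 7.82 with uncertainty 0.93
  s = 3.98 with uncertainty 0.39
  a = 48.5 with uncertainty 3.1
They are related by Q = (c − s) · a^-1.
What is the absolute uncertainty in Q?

0.0214

Let u = c − s = 3.84. δu = √(δc² + δs²) = √(0.865 + 0.152) = 1.01, so δu/u = 0.263.
Q is then a monomial in u, a:
δQ/Q = √((δu/u)² + (-1·δa/a)²) = √(0.0690 + 0.00409) = 0.270
Q = 0.0792, so δQ = 0.270 × 0.0792 = 0.0214.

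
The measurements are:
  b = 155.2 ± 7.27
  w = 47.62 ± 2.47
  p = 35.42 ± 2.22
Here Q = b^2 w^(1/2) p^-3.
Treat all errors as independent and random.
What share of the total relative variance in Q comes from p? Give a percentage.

78.9%

(δQ/Q)² = (2·δb/b)² + (½·δw/w)² + (-3·δp/p)²
  b term: (2×0.0468)² = 0.00878
  w term: (0.5×0.0519)² = 0.000673
  p term: (-3×0.0627)² = 0.0354
Total = 0.0448. Share from p = 0.0354/0.0448 = 0.789.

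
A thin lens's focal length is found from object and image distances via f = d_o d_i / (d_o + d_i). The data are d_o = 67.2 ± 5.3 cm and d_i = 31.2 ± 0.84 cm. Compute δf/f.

∂f/∂d_o = (d_i/(d_o+d_i))² = 0.101;  ∂f/∂d_i = (d_o/(d_o+d_i))² = 0.466
δf = √((∂f/∂d_o · δd_o)² + (∂f/∂d_i · δd_i)²) = √(0.284 + 0.153) = 0.661 cm
f = 21.3 cm, so δf/f = 0.661/21.3 = 0.0310.

0.0310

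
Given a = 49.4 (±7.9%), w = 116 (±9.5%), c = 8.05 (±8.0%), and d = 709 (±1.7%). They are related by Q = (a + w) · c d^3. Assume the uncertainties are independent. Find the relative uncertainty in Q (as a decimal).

0.118

Let u = a + w = 165. δu = √(δa² + δw²) = √(15.2 + 121) = 11.7, so δu/u = 0.0707.
Q is then a monomial in u, c, d:
δQ/Q = √((δu/u)² + (1·δc/c)² + (3·δd/d)²) = √(0.00500 + 0.00640 + 0.00260) = 0.118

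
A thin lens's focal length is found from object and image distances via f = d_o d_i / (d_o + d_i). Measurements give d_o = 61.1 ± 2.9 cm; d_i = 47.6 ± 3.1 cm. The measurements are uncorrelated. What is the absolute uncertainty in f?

1.13 cm

∂f/∂d_o = (d_i/(d_o+d_i))² = 0.192;  ∂f/∂d_i = (d_o/(d_o+d_i))² = 0.316
δf = √((∂f/∂d_o · δd_o)² + (∂f/∂d_i · δd_i)²) = √(0.309 + 0.959) = 1.13 cm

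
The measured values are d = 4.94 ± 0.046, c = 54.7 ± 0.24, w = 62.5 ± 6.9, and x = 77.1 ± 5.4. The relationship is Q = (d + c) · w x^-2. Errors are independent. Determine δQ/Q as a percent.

17.8%

Let u = d + c = 59.6. δu = √(δd² + δc²) = √(0.00212 + 0.0576) = 0.244, so δu/u = 0.00410.
Q is then a monomial in u, w, x:
δQ/Q = √((δu/u)² + (1·δw/w)² + (-2·δx/x)²) = √(1.68e-05 + 0.0122 + 0.0196) = 0.178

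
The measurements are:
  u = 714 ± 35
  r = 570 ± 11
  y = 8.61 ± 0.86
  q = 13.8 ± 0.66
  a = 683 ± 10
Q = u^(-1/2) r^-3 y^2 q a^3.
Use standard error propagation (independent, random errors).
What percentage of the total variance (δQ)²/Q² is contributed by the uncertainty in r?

6.97%

(δQ/Q)² = (−½·δu/u)² + (-3·δr/r)² + (2·δy/y)² + (1·δq/q)² + (3·δa/a)²
  u term: (-0.5×0.0490)² = 0.000601
  r term: (-3×0.0193)² = 0.00335
  y term: (2×0.0999)² = 0.0399
  q term: (1×0.0478)² = 0.00229
  a term: (3×0.0146)² = 0.00193
Total = 0.0481. Share from r = 0.00335/0.0481 = 0.0697.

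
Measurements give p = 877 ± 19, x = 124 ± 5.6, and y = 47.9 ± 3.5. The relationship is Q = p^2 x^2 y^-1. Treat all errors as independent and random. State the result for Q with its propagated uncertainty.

(2.47 ± 0.306) × 10^8

Since Q is a product/quotient, work with relative uncertainties:
  (2·δp/p)² = (2×0.0217)² = 0.00188;  (2·δx/x)² = (2×0.0452)² = 0.00816;  (-1·δy/y)² = (-1×0.0731)² = 0.00534
δQ/Q = √(0.0154) = 0.124
Q = 2.47e+08, so δQ = 0.124 × 2.47e+08 = 3.06e+07.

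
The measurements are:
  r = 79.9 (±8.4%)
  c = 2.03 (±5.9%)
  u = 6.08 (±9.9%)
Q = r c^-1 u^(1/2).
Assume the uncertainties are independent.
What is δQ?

Products/powers → add relative errors in quadrature, weighted by exponent:
  (1·δr/r)² = (1×0.0840)² = 0.00706;  (-1·δc/c)² = (-1×0.0590)² = 0.00348;  (½·δu/u)² = (0.5×0.0990)² = 0.00245
δQ/Q = √(0.0130) = 0.114
Q = 97.1, so δQ = 0.114 × 97.1 = 11.1.

11.1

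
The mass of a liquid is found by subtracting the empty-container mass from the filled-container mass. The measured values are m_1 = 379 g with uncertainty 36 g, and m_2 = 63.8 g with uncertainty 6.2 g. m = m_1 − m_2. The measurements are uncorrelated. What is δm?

36.5 g

For a sum/difference, combine absolute errors in quadrature:
  (δm_1)² = 1300;  (δm_2)² = 38.4
δm = √(1330) = 36.5 g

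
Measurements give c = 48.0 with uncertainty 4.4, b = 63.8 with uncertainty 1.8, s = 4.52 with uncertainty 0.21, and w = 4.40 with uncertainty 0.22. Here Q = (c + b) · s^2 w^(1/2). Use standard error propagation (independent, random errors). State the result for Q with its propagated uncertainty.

4790 ± 504

Let u = c + b = 112. δu = √(δc² + δb²) = √(19.4 + 3.24) = 4.75, so δu/u = 0.0425.
Q is then a monomial in u, s, w:
δQ/Q = √((δu/u)² + (2·δs/s)² + (½·δw/w)²) = √(0.00181 + 0.00863 + 0.000625) = 0.105
Q = 4790, so δQ = 0.105 × 4790 = 504.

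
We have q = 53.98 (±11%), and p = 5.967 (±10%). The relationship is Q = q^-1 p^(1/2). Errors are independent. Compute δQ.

0.00547

Each factor contributes (exponent × relative error)² to (δQ/Q)²:
  (-1·δq/q)² = (-1×0.110)² = 0.0121;  (½·δp/p)² = (0.5×0.100)² = 0.00250
δQ/Q = √(0.0146) = 0.121
Q = 0.04525, so δQ = 0.121 × 0.04525 = 0.00547.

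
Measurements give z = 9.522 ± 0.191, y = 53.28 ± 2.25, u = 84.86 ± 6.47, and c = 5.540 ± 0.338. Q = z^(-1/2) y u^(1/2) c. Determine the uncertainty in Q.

74.0

Since Q is a product/quotient, work with relative uncertainties:
  (−½·δz/z)² = (-0.5×0.0201)² = 0.000101;  (1·δy/y)² = (1×0.0422)² = 0.00178;  (½·δu/u)² = (0.5×0.0762)² = 0.00145;  (1·δc/c)² = (1×0.0610)² = 0.00372
δQ/Q = √(0.00706) = 0.0840
Q = 881.2, so δQ = 0.0840 × 881.2 = 74.0.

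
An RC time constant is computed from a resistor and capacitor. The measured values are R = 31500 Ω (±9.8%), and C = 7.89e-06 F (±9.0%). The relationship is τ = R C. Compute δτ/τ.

0.133

Each factor contributes (exponent × relative error)² to (δτ/τ)²:
  (1·δR/R)² = (1×0.0980)² = 0.00960;  (1·δC/C)² = (1×0.0900)² = 0.00810
δτ/τ = √(0.0177) = 0.133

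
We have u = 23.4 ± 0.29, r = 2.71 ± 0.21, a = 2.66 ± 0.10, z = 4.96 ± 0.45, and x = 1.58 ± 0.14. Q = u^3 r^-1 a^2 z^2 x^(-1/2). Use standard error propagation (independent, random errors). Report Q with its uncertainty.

(6.55 ± 1.43) × 10^5

Q is a product of powers, so relative uncertainties combine in quadrature:
  (3·δu/u)² = (3×0.0124)² = 0.00138;  (-1·δr/r)² = (-1×0.0775)² = 0.00600;  (2·δa/a)² = (2×0.0376)² = 0.00565;  (2·δz/z)² = (2×0.0907)² = 0.0329;  (−½·δx/x)² = (-0.5×0.0886)² = 0.00196
δQ/Q = √(0.0479) = 0.219
Q = 6.55e+05, so δQ = 0.219 × 6.55e+05 = 1.43e+05.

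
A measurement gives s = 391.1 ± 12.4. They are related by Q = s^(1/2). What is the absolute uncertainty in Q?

0.314

Q ∝ s^(1/2), so δQ/Q = |½| · δs/s = 0.5 × 0.0317 = 0.0159.
Q = 19.78, so δQ = 0.0159 × 19.78 = 0.314.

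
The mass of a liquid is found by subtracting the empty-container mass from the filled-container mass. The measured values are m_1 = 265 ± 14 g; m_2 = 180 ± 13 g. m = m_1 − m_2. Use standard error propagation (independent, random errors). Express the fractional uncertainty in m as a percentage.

22.5%

For a sum/difference, combine absolute errors in quadrature:
  (δm_1)² = 196;  (δm_2)² = 169
δm = √(365) = 19.1 g
m = 85.0 g, so δm/m = 19.1/85.0 = 0.225.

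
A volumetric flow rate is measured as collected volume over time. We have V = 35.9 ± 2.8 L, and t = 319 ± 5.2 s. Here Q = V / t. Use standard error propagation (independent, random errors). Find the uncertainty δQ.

Relative error in a monomial: (δQ/Q)² = Σ (nᵢ · δxᵢ/xᵢ)².
  (1·δV/V)² = (1×0.0780)² = 0.00608;  (-1·δt/t)² = (-1×0.0163)² = 0.000266
δQ/Q = √(0.00635) = 0.0797
Q = 0.113 L/s, so δQ = 0.0797 × 0.113 = 0.00897 L/s.

0.00897 L/s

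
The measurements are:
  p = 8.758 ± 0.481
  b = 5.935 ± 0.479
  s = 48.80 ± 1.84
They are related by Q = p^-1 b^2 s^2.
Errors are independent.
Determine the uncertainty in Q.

1790

Since Q is a product/quotient, work with relative uncertainties:
  (-1·δp/p)² = (-1×0.0549)² = 0.00302;  (2·δb/b)² = (2×0.0807)² = 0.0261;  (2·δs/s)² = (2×0.0377)² = 0.00569
δQ/Q = √(0.0348) = 0.186
Q = 9578, so δQ = 0.186 × 9578 = 1790.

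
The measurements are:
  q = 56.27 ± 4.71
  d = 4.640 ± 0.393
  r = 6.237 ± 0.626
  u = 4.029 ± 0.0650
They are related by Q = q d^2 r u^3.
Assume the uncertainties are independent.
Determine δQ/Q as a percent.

Q is a product of powers, so relative uncertainties combine in quadrature:
  (1·δq/q)² = (1×0.0837)² = 0.00701;  (2·δd/d)² = (2×0.0847)² = 0.0287;  (1·δr/r)² = (1×0.100)² = 0.0101;  (3·δu/u)² = (3×0.0161)² = 0.00234
δQ/Q = √(0.0481) = 0.219

21.9%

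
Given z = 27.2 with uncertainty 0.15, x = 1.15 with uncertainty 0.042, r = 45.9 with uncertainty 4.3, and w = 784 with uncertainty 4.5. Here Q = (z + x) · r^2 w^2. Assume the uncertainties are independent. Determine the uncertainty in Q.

Let u = z + x = 28.3. δu = √(δz² + δx²) = √(0.0225 + 0.00176) = 0.156, so δu/u = 0.00549.
Q is then a monomial in u, r, w:
δQ/Q = √((δu/u)² + (2·δr/r)² + (2·δw/w)²) = √(3.02e-05 + 0.0351 + 0.000132) = 0.188
Q = 3.67e+10, so δQ = 0.188 × 3.67e+10 = 6.89e+09.

6.89e+09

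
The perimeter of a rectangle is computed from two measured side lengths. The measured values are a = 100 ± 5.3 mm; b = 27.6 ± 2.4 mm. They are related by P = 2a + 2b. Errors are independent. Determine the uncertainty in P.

For a sum/difference, combine absolute errors in quadrature:
  (2·δa)² = 112;  (2·δb)² = 23.0
δP = √(135) = 11.6 mm

11.6 mm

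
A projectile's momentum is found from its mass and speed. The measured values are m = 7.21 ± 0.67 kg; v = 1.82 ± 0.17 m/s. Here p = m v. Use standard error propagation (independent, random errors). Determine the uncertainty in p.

Each factor contributes (exponent × relative error)² to (δp/p)²:
  (1·δm/m)² = (1×0.0929)² = 0.00864;  (1·δv/v)² = (1×0.0934)² = 0.00872
δp/p = √(0.0174) = 0.132
p = 13.1 kg·m/s, so δp = 0.132 × 13.1 = 1.73 kg·m/s.

1.73 kg·m/s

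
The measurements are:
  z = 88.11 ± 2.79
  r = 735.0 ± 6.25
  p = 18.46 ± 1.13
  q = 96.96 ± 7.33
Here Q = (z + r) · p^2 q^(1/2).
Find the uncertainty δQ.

Let u = z + r = 823.1. δu = √(δz² + δr²) = √(7.78 + 39.1) = 6.84, so δu/u = 0.00832.
Q is then a monomial in u, p, q:
δQ/Q = √((δu/u)² + (2·δp/p)² + (½·δq/q)²) = √(6.91e-05 + 0.0150 + 0.00143) = 0.128
Q = 2.762e+06, so δQ = 0.128 × 2.762e+06 = 3.55e+05.

3.55e+05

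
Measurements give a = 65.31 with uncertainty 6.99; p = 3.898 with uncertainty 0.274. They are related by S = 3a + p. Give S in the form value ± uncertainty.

Absolute uncertainties add in quadrature for a linear combination:
  (3·δa)² = 440;  (δp)² = 0.0751
δS = √(440) = 21.0
S = 199.8.

199.8 ± 21.0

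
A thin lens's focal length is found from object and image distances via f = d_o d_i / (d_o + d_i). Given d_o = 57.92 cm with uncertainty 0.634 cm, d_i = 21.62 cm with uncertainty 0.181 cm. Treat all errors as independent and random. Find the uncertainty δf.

∂f/∂d_o = (d_i/(d_o+d_i))² = 0.0739;  ∂f/∂d_i = (d_o/(d_o+d_i))² = 0.530
δf = √((∂f/∂d_o · δd_o)² + (∂f/∂d_i · δd_i)²) = √(0.00219 + 0.00921) = 0.107 cm

0.107 cm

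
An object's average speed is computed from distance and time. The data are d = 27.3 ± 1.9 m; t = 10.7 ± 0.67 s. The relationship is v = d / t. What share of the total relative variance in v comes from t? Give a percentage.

(δv/v)² = (1·δd/d)² + (-1·δt/t)²
  d term: (1×0.0696)² = 0.00484
  t term: (-1×0.0626)² = 0.00392
Total = 0.00876. Share from t = 0.00392/0.00876 = 0.447.

44.7%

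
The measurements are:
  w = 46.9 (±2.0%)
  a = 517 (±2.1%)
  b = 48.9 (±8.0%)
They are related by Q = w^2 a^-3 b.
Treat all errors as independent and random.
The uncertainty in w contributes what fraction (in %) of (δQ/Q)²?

13.4%

(δQ/Q)² = (2·δw/w)² + (-3·δa/a)² + (1·δb/b)²
  w term: (2×0.0200)² = 0.00160
  a term: (-3×0.0210)² = 0.00397
  b term: (1×0.0800)² = 0.00640
Total = 0.0120. Share from w = 0.00160/0.0120 = 0.134.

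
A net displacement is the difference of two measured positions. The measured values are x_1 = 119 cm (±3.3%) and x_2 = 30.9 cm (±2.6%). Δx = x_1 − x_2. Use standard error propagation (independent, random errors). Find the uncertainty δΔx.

Sums and differences: (δΔx)² = Σ (cᵢ δxᵢ)².
  (δx_1)² = 15.4;  (δx_2)² = 0.645
δΔx = √(16.1) = 4.01 cm

4.01 cm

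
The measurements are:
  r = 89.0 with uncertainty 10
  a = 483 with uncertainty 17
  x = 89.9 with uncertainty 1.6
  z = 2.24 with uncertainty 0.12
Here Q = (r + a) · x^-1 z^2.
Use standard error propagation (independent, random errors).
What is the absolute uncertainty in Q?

Let u = r + a = 572. δu = √(δr² + δa²) = √(100 + 289) = 19.7, so δu/u = 0.0345.
Q is then a monomial in u, x, z:
δQ/Q = √((δu/u)² + (-1·δx/x)² + (2·δz/z)²) = √(0.00119 + 0.000317 + 0.0115) = 0.114
Q = 31.9, so δQ = 0.114 × 31.9 = 3.64.

3.64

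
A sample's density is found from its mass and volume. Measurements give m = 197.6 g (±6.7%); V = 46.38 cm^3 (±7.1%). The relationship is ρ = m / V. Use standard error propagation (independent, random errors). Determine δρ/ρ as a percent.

Relative error in a monomial: (δρ/ρ)² = Σ (nᵢ · δxᵢ/xᵢ)².
  (1·δm/m)² = (1×0.0670)² = 0.00449;  (-1·δV/V)² = (-1×0.0710)² = 0.00504
δρ/ρ = √(0.00953) = 0.0976

9.76%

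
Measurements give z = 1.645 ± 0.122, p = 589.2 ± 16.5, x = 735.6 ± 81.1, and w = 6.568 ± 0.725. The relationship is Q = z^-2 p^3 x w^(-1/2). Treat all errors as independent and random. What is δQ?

Products/powers → add relative errors in quadrature, weighted by exponent:
  (-2·δz/z)² = (-2×0.0742)² = 0.0220;  (3·δp/p)² = (3×0.0280)² = 0.00706;  (1·δx/x)² = (1×0.110)² = 0.0122;  (−½·δw/w)² = (-0.5×0.110)² = 0.00305
δQ/Q = √(0.0443) = 0.210
Q = 2.17e+10, so δQ = 0.210 × 2.17e+10 = 4.56e+09.

4.56e+09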